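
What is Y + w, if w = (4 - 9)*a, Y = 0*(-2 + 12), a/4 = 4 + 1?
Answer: -100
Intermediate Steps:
a = 20 (a = 4*(4 + 1) = 4*5 = 20)
Y = 0 (Y = 0*10 = 0)
w = -100 (w = (4 - 9)*20 = -5*20 = -100)
Y + w = 0 - 100 = -100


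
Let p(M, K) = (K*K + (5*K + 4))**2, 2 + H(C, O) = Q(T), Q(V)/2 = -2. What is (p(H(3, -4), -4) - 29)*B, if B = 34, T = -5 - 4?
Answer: -986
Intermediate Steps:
T = -9
Q(V) = -4 (Q(V) = 2*(-2) = -4)
H(C, O) = -6 (H(C, O) = -2 - 4 = -6)
p(M, K) = (4 + K**2 + 5*K)**2 (p(M, K) = (K**2 + (4 + 5*K))**2 = (4 + K**2 + 5*K)**2)
(p(H(3, -4), -4) - 29)*B = ((4 + (-4)**2 + 5*(-4))**2 - 29)*34 = ((4 + 16 - 20)**2 - 29)*34 = (0**2 - 29)*34 = (0 - 29)*34 = -29*34 = -986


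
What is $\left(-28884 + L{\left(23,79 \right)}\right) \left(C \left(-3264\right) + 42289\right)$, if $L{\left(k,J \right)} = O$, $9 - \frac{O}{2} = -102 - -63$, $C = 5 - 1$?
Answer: $-841559604$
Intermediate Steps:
$C = 4$
$O = 96$ ($O = 18 - 2 \left(-102 - -63\right) = 18 - 2 \left(-102 + 63\right) = 18 - -78 = 18 + 78 = 96$)
$L{\left(k,J \right)} = 96$
$\left(-28884 + L{\left(23,79 \right)}\right) \left(C \left(-3264\right) + 42289\right) = \left(-28884 + 96\right) \left(4 \left(-3264\right) + 42289\right) = - 28788 \left(-13056 + 42289\right) = \left(-28788\right) 29233 = -841559604$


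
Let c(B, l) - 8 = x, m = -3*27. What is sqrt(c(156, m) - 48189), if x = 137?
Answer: 2*I*sqrt(12011) ≈ 219.19*I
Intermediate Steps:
m = -81
c(B, l) = 145 (c(B, l) = 8 + 137 = 145)
sqrt(c(156, m) - 48189) = sqrt(145 - 48189) = sqrt(-48044) = 2*I*sqrt(12011)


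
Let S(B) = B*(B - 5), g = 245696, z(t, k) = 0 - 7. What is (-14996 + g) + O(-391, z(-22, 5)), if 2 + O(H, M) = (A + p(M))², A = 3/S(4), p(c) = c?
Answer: 3692129/16 ≈ 2.3076e+5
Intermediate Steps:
z(t, k) = -7
S(B) = B*(-5 + B)
A = -¾ (A = 3/((4*(-5 + 4))) = 3/((4*(-1))) = 3/(-4) = 3*(-¼) = -¾ ≈ -0.75000)
O(H, M) = -2 + (-¾ + M)²
(-14996 + g) + O(-391, z(-22, 5)) = (-14996 + 245696) + (-2 + (-3 + 4*(-7))²/16) = 230700 + (-2 + (-3 - 28)²/16) = 230700 + (-2 + (1/16)*(-31)²) = 230700 + (-2 + (1/16)*961) = 230700 + (-2 + 961/16) = 230700 + 929/16 = 3692129/16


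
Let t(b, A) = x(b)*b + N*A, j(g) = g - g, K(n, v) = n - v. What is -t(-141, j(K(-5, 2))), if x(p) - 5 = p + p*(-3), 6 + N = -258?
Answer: 40467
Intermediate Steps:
N = -264 (N = -6 - 258 = -264)
j(g) = 0
x(p) = 5 - 2*p (x(p) = 5 + (p + p*(-3)) = 5 + (p - 3*p) = 5 - 2*p)
t(b, A) = -264*A + b*(5 - 2*b) (t(b, A) = (5 - 2*b)*b - 264*A = b*(5 - 2*b) - 264*A = -264*A + b*(5 - 2*b))
-t(-141, j(K(-5, 2))) = -(-264*0 - 1*(-141)*(-5 + 2*(-141))) = -(0 - 1*(-141)*(-5 - 282)) = -(0 - 1*(-141)*(-287)) = -(0 - 40467) = -1*(-40467) = 40467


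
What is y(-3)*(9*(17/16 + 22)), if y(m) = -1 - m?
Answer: 3321/8 ≈ 415.13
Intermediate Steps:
y(-3)*(9*(17/16 + 22)) = (-1 - 1*(-3))*(9*(17/16 + 22)) = (-1 + 3)*(9*(17*(1/16) + 22)) = 2*(9*(17/16 + 22)) = 2*(9*(369/16)) = 2*(3321/16) = 3321/8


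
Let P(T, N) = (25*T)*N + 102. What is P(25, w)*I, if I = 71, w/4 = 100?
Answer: 17757242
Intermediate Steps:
w = 400 (w = 4*100 = 400)
P(T, N) = 102 + 25*N*T (P(T, N) = 25*N*T + 102 = 102 + 25*N*T)
P(25, w)*I = (102 + 25*400*25)*71 = (102 + 250000)*71 = 250102*71 = 17757242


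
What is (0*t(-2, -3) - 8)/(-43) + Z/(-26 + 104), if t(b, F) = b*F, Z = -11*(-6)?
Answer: 577/559 ≈ 1.0322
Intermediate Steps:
Z = 66
t(b, F) = F*b
(0*t(-2, -3) - 8)/(-43) + Z/(-26 + 104) = (0*(-3*(-2)) - 8)/(-43) + 66/(-26 + 104) = (0*6 - 8)*(-1/43) + 66/78 = (0 - 8)*(-1/43) + 66*(1/78) = -8*(-1/43) + 11/13 = 8/43 + 11/13 = 577/559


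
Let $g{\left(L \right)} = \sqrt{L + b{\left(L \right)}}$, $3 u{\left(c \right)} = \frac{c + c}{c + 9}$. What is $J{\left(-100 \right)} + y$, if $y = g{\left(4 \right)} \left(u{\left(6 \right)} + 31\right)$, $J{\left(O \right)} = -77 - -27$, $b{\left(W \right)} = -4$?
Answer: $-50$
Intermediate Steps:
$u{\left(c \right)} = \frac{2 c}{3 \left(9 + c\right)}$ ($u{\left(c \right)} = \frac{\left(c + c\right) \frac{1}{c + 9}}{3} = \frac{2 c \frac{1}{9 + c}}{3} = \frac{2 c}{3 \left(9 + c\right)}$)
$J{\left(O \right)} = -50$ ($J{\left(O \right)} = -77 + 27 = -50$)
$g{\left(L \right)} = \sqrt{-4 + L}$ ($g{\left(L \right)} = \sqrt{L - 4} = \sqrt{-4 + L}$)
$y = 0$ ($y = \sqrt{-4 + 4} \left(\frac{2}{3} \cdot 6 \frac{1}{9 + 6} + 31\right) = \sqrt{0} \left(\frac{2}{3} \cdot 6 \cdot \frac{1}{15} + 31\right) = 0 \left(\frac{2}{3} \cdot 6 \cdot \frac{1}{15} + 31\right) = 0 \left(\frac{4}{15} + 31\right) = 0 \cdot \frac{469}{15} = 0$)
$J{\left(-100 \right)} + y = -50 + 0 = -50$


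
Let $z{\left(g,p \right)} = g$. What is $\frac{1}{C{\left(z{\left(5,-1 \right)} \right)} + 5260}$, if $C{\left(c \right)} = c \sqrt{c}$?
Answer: $\frac{1052}{5533495} - \frac{\sqrt{5}}{5533495} \approx 0.00018971$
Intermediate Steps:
$C{\left(c \right)} = c^{\frac{3}{2}}$
$\frac{1}{C{\left(z{\left(5,-1 \right)} \right)} + 5260} = \frac{1}{5^{\frac{3}{2}} + 5260} = \frac{1}{5 \sqrt{5} + 5260} = \frac{1}{5260 + 5 \sqrt{5}}$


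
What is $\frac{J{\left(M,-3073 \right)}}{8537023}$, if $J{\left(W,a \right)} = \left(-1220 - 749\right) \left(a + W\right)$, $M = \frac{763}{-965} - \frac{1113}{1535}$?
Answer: $\frac{32608095807}{45984286343} \approx 0.70911$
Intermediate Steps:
$M = - \frac{89810}{59251}$ ($M = 763 \left(- \frac{1}{965}\right) - \frac{1113}{1535} = - \frac{763}{965} - \frac{1113}{1535} = - \frac{89810}{59251} \approx -1.5158$)
$J{\left(W,a \right)} = - 1969 W - 1969 a$ ($J{\left(W,a \right)} = - 1969 \left(W + a\right) = - 1969 W - 1969 a$)
$\frac{J{\left(M,-3073 \right)}}{8537023} = \frac{\left(-1969\right) \left(- \frac{89810}{59251}\right) - -6050737}{8537023} = \left(\frac{176835890}{59251} + 6050737\right) \frac{1}{8537023} = \frac{358689053877}{59251} \cdot \frac{1}{8537023} = \frac{32608095807}{45984286343}$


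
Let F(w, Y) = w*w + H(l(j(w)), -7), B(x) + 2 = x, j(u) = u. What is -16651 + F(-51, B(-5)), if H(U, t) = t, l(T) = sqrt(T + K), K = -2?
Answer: -14057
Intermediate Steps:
B(x) = -2 + x
l(T) = sqrt(-2 + T) (l(T) = sqrt(T - 2) = sqrt(-2 + T))
F(w, Y) = -7 + w**2 (F(w, Y) = w*w - 7 = w**2 - 7 = -7 + w**2)
-16651 + F(-51, B(-5)) = -16651 + (-7 + (-51)**2) = -16651 + (-7 + 2601) = -16651 + 2594 = -14057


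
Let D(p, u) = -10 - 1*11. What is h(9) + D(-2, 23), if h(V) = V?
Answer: -12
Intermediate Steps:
D(p, u) = -21 (D(p, u) = -10 - 11 = -21)
h(9) + D(-2, 23) = 9 - 21 = -12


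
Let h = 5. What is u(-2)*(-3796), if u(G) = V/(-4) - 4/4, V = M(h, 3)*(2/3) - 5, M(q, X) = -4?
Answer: -10439/3 ≈ -3479.7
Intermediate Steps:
V = -23/3 (V = -8/3 - 5 = -23/3 ≈ -7.6667)
u(G) = 11/12 (u(G) = -23/3/(-4) - 4/4 = -23/3*(-¼) - 4*¼ = 23/12 - 1 = 11/12)
u(-2)*(-3796) = (11/12)*(-3796) = -10439/3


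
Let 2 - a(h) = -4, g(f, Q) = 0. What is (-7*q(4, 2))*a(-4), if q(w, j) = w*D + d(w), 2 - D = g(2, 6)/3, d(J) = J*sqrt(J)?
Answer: -672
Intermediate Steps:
d(J) = J**(3/2)
a(h) = 6 (a(h) = 2 - 1*(-4) = 2 + 4 = 6)
D = 2 (D = 2 - 0/3 = 2 - 1*0 = 2 + 0 = 2)
q(w, j) = w**(3/2) + 2*w (q(w, j) = w*2 + w**(3/2) = 2*w + w**(3/2) = w**(3/2) + 2*w)
(-7*q(4, 2))*a(-4) = -7*(4**(3/2) + 2*4)*6 = -7*(8 + 8)*6 = -7*16*6 = -112*6 = -672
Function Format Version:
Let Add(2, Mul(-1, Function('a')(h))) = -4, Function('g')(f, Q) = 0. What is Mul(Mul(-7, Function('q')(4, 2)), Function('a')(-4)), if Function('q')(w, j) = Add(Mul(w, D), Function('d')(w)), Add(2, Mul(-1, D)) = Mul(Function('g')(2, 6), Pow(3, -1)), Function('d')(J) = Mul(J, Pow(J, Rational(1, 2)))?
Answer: -672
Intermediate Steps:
Function('d')(J) = Pow(J, Rational(3, 2))
Function('a')(h) = 6 (Function('a')(h) = Add(2, Mul(-1, -4)) = Add(2, 4) = 6)
D = 2 (D = Add(2, Mul(-1, Mul(0, Pow(3, -1)))) = Add(2, Mul(-1, Mul(0, Rational(1, 3)))) = Add(2, Mul(-1, 0)) = Add(2, 0) = 2)
Function('q')(w, j) = Add(Pow(w, Rational(3, 2)), Mul(2, w)) (Function('q')(w, j) = Add(Mul(w, 2), Pow(w, Rational(3, 2))) = Add(Mul(2, w), Pow(w, Rational(3, 2))) = Add(Pow(w, Rational(3, 2)), Mul(2, w)))
Mul(Mul(-7, Function('q')(4, 2)), Function('a')(-4)) = Mul(Mul(-7, Add(Pow(4, Rational(3, 2)), Mul(2, 4))), 6) = Mul(Mul(-7, Add(8, 8)), 6) = Mul(Mul(-7, 16), 6) = Mul(-112, 6) = -672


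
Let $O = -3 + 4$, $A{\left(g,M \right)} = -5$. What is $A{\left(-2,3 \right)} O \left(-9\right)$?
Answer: $45$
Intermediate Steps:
$O = 1$
$A{\left(-2,3 \right)} O \left(-9\right) = \left(-5\right) 1 \left(-9\right) = \left(-5\right) \left(-9\right) = 45$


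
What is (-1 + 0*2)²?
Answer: 1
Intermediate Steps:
(-1 + 0*2)² = (-1 + 0)² = (-1)² = 1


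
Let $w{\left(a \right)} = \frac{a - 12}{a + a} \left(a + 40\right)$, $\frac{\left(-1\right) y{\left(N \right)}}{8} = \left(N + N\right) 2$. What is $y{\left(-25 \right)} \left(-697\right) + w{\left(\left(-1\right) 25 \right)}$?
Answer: $- \frac{5575889}{10} \approx -5.5759 \cdot 10^{5}$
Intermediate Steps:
$y{\left(N \right)} = - 32 N$ ($y{\left(N \right)} = - 8 \left(N + N\right) 2 = - 8 \cdot 2 N 2 = - 8 \cdot 4 N = - 32 N$)
$w{\left(a \right)} = \frac{\left(-12 + a\right) \left(40 + a\right)}{2 a}$ ($w{\left(a \right)} = \frac{-12 + a}{2 a} \left(40 + a\right) = \frac{\left(-12 + a\right) \left(40 + a\right)}{2 a}$)
$y{\left(-25 \right)} \left(-697\right) + w{\left(\left(-1\right) 25 \right)} = \left(-32\right) \left(-25\right) \left(-697\right) + \left(14 + \frac{\left(-1\right) 25}{2} - \frac{240}{\left(-1\right) 25}\right) = 800 \left(-697\right) + \left(14 + \frac{1}{2} \left(-25\right) - \frac{240}{-25}\right) = -557600 - - \frac{111}{10} = -557600 + \left(14 - \frac{25}{2} + \frac{48}{5}\right) = -557600 + \frac{111}{10} = - \frac{5575889}{10}$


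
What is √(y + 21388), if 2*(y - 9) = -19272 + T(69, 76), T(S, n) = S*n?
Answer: √14383 ≈ 119.93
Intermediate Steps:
y = -7005 (y = 9 + (-19272 + 69*76)/2 = 9 + (-19272 + 5244)/2 = 9 + (½)*(-14028) = 9 - 7014 = -7005)
√(y + 21388) = √(-7005 + 21388) = √14383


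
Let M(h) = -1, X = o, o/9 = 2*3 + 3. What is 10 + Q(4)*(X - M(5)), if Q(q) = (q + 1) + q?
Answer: 748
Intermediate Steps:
o = 81 (o = 9*(2*3 + 3) = 9*(6 + 3) = 9*9 = 81)
X = 81
Q(q) = 1 + 2*q (Q(q) = (1 + q) + q = 1 + 2*q)
10 + Q(4)*(X - M(5)) = 10 + (1 + 2*4)*(81 - 1*(-1)) = 10 + (1 + 8)*(81 + 1) = 10 + 9*82 = 10 + 738 = 748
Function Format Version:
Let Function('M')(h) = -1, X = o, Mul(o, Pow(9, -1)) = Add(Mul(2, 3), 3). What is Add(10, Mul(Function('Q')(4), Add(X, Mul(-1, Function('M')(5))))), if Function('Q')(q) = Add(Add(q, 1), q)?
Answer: 748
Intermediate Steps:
o = 81 (o = Mul(9, Add(Mul(2, 3), 3)) = Mul(9, Add(6, 3)) = Mul(9, 9) = 81)
X = 81
Function('Q')(q) = Add(1, Mul(2, q)) (Function('Q')(q) = Add(Add(1, q), q) = Add(1, Mul(2, q)))
Add(10, Mul(Function('Q')(4), Add(X, Mul(-1, Function('M')(5))))) = Add(10, Mul(Add(1, Mul(2, 4)), Add(81, Mul(-1, -1)))) = Add(10, Mul(Add(1, 8), Add(81, 1))) = Add(10, Mul(9, 82)) = Add(10, 738) = 748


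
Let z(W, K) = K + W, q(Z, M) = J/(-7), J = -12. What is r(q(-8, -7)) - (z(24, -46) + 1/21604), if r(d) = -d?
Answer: 3067761/151228 ≈ 20.286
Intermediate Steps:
q(Z, M) = 12/7 (q(Z, M) = -12/(-7) = -12*(-⅐) = 12/7)
r(q(-8, -7)) - (z(24, -46) + 1/21604) = -1*12/7 - ((-46 + 24) + 1/21604) = -12/7 - (-22 + 1/21604) = -12/7 - 1*(-475287/21604) = -12/7 + 475287/21604 = 3067761/151228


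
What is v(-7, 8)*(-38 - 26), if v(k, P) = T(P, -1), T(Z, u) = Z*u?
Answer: 512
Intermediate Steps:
v(k, P) = -P (v(k, P) = P*(-1) = -P)
v(-7, 8)*(-38 - 26) = (-1*8)*(-38 - 26) = -8*(-64) = 512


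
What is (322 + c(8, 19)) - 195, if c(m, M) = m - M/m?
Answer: 1061/8 ≈ 132.63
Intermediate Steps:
c(m, M) = m - M/m
(322 + c(8, 19)) - 195 = (322 + (8 - 1*19/8)) - 195 = (322 + (8 - 1*19*⅛)) - 195 = (322 + (8 - 19/8)) - 195 = (322 + 45/8) - 195 = 2621/8 - 195 = 1061/8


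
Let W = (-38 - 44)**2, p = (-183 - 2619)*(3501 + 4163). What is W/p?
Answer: -1681/5368632 ≈ -0.00031312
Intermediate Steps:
p = -21474528 (p = -2802*7664 = -21474528)
W = 6724 (W = (-82)**2 = 6724)
W/p = 6724/(-21474528) = 6724*(-1/21474528) = -1681/5368632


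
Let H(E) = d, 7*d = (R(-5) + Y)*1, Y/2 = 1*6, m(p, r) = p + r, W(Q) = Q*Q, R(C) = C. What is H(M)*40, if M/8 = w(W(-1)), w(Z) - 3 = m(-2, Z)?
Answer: 40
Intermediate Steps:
W(Q) = Q²
Y = 12 (Y = 2*(1*6) = 2*6 = 12)
w(Z) = 1 + Z (w(Z) = 3 + (-2 + Z) = 1 + Z)
M = 16 (M = 8*(1 + (-1)²) = 8*(1 + 1) = 8*2 = 16)
d = 1 (d = ((-5 + 12)*1)/7 = (7*1)/7 = (⅐)*7 = 1)
H(E) = 1
H(M)*40 = 1*40 = 40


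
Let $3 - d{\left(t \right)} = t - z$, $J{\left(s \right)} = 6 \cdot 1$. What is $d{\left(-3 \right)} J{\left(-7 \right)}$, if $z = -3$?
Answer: $18$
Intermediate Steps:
$J{\left(s \right)} = 6$
$d{\left(t \right)} = - t$ ($d{\left(t \right)} = 3 - \left(t - -3\right) = 3 - \left(t + 3\right) = 3 - \left(3 + t\right) = - t$)
$d{\left(-3 \right)} J{\left(-7 \right)} = \left(-1\right) \left(-3\right) 6 = 3 \cdot 6 = 18$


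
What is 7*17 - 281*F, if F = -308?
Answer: 86667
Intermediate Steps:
7*17 - 281*F = 7*17 - 281*(-308) = 119 + 86548 = 86667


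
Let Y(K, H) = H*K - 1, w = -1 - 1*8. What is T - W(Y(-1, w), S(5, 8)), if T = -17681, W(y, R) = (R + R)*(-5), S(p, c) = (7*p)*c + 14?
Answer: -14741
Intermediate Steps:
w = -9 (w = -1 - 8 = -9)
Y(K, H) = -1 + H*K
S(p, c) = 14 + 7*c*p (S(p, c) = 7*c*p + 14 = 14 + 7*c*p)
W(y, R) = -10*R (W(y, R) = (2*R)*(-5) = -10*R)
T - W(Y(-1, w), S(5, 8)) = -17681 - (-10)*(14 + 7*8*5) = -17681 - (-10)*(14 + 280) = -17681 - (-10)*294 = -17681 - 1*(-2940) = -17681 + 2940 = -14741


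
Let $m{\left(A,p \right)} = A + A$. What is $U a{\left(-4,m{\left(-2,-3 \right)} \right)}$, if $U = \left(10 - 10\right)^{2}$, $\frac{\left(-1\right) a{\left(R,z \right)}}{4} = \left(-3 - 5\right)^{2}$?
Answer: $0$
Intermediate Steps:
$m{\left(A,p \right)} = 2 A$
$a{\left(R,z \right)} = -256$ ($a{\left(R,z \right)} = - 4 \left(-3 - 5\right)^{2} = - 4 \left(-8\right)^{2} = \left(-4\right) 64 = -256$)
$U = 0$ ($U = \left(10 - 10\right)^{2} = 0^{2} = 0$)
$U a{\left(-4,m{\left(-2,-3 \right)} \right)} = 0 \left(-256\right) = 0$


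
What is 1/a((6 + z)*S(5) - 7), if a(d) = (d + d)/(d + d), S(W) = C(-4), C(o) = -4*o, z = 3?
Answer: 1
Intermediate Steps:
S(W) = 16 (S(W) = -4*(-4) = 16)
a(d) = 1 (a(d) = (2*d)/((2*d)) = (2*d)*(1/(2*d)) = 1)
1/a((6 + z)*S(5) - 7) = 1/1 = 1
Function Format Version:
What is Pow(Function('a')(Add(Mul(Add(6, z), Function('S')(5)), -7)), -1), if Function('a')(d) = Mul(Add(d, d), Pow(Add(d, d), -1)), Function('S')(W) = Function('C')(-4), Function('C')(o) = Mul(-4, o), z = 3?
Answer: 1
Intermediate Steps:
Function('S')(W) = 16 (Function('S')(W) = Mul(-4, -4) = 16)
Function('a')(d) = 1 (Function('a')(d) = Mul(Mul(2, d), Pow(Mul(2, d), -1)) = Mul(Mul(2, d), Mul(Rational(1, 2), Pow(d, -1))) = 1)
Pow(Function('a')(Add(Mul(Add(6, z), Function('S')(5)), -7)), -1) = Pow(1, -1) = 1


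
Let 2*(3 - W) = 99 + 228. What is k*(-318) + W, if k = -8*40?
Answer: 203199/2 ≈ 1.0160e+5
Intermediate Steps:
k = -320
W = -321/2 (W = 3 - (99 + 228)/2 = 3 - 1/2*327 = 3 - 327/2 = -321/2 ≈ -160.50)
k*(-318) + W = -320*(-318) - 321/2 = 101760 - 321/2 = 203199/2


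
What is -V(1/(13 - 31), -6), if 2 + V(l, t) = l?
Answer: 37/18 ≈ 2.0556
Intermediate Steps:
V(l, t) = -2 + l
-V(1/(13 - 31), -6) = -(-2 + 1/(13 - 31)) = -(-2 + 1/(-18)) = -(-2 - 1/18) = -1*(-37/18) = 37/18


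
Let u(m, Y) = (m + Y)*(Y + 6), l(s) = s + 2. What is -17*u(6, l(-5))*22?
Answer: -3366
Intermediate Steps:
l(s) = 2 + s
u(m, Y) = (6 + Y)*(Y + m) (u(m, Y) = (Y + m)*(6 + Y) = (6 + Y)*(Y + m))
-17*u(6, l(-5))*22 = -17*((2 - 5)² + 6*(2 - 5) + 6*6 + (2 - 5)*6)*22 = -17*((-3)² + 6*(-3) + 36 - 3*6)*22 = -17*(9 - 18 + 36 - 18)*22 = -17*9*22 = -153*22 = -3366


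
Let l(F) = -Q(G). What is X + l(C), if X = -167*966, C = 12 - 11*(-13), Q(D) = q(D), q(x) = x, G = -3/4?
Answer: -645285/4 ≈ -1.6132e+5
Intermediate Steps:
G = -¾ (G = -3*¼ = -¾ ≈ -0.75000)
Q(D) = D
C = 155 (C = 12 + 143 = 155)
l(F) = ¾ (l(F) = -1*(-¾) = ¾)
X = -161322
X + l(C) = -161322 + ¾ = -645285/4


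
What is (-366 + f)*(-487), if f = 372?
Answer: -2922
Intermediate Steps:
(-366 + f)*(-487) = (-366 + 372)*(-487) = 6*(-487) = -2922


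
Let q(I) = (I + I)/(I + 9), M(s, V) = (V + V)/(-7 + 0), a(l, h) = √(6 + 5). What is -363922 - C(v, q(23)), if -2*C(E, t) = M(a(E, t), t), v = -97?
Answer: -40759287/112 ≈ -3.6392e+5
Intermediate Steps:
a(l, h) = √11
M(s, V) = -2*V/7 (M(s, V) = (2*V)/(-7) = (2*V)*(-⅐) = -2*V/7)
q(I) = 2*I/(9 + I) (q(I) = (2*I)/(9 + I) = 2*I/(9 + I))
C(E, t) = t/7 (C(E, t) = -(-1)*t/7 = t/7)
-363922 - C(v, q(23)) = -363922 - 2*23/(9 + 23)/7 = -363922 - 2*23/32/7 = -363922 - 2*23*(1/32)/7 = -363922 - 23/(7*16) = -363922 - 1*23/112 = -363922 - 23/112 = -40759287/112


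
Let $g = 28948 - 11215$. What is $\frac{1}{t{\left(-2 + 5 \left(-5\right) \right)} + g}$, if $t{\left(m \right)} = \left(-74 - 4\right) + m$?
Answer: $\frac{1}{17628} \approx 5.6728 \cdot 10^{-5}$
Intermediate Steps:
$t{\left(m \right)} = -78 + m$
$g = 17733$
$\frac{1}{t{\left(-2 + 5 \left(-5\right) \right)} + g} = \frac{1}{\left(-78 + \left(-2 + 5 \left(-5\right)\right)\right) + 17733} = \frac{1}{\left(-78 - 27\right) + 17733} = \frac{1}{-105 + 17733} = \frac{1}{17628}$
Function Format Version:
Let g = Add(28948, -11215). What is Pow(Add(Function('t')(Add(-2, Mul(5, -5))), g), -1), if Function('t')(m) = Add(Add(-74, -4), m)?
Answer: Rational(1, 17628) ≈ 5.6728e-5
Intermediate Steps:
Function('t')(m) = Add(-78, m)
g = 17733
Pow(Add(Function('t')(Add(-2, Mul(5, -5))), g), -1) = Pow(Add(Add(-78, Add(-2, Mul(5, -5))), 17733), -1) = Pow(Add(Add(-78, Add(-2, -25)), 17733), -1) = Pow(Add(Add(-78, -27), 17733), -1) = Pow(Add(-105, 17733), -1) = Pow(17628, -1) = Rational(1, 17628)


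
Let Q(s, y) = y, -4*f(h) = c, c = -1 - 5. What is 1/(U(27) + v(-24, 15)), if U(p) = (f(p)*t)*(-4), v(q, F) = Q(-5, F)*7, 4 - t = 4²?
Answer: 1/177 ≈ 0.0056497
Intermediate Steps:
c = -6
f(h) = 3/2 (f(h) = -¼*(-6) = 3/2)
t = -12 (t = 4 - 1*4² = 4 - 1*16 = 4 - 16 = -12)
v(q, F) = 7*F (v(q, F) = F*7 = 7*F)
U(p) = 72 (U(p) = ((3/2)*(-12))*(-4) = -18*(-4) = 72)
1/(U(27) + v(-24, 15)) = 1/(72 + 7*15) = 1/(72 + 105) = 1/177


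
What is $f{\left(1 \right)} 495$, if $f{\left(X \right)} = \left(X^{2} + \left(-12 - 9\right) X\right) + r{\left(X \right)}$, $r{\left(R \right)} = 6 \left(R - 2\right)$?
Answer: $-12870$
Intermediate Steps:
$r{\left(R \right)} = -12 + 6 R$ ($r{\left(R \right)} = 6 \left(-2 + R\right) = -12 + 6 R$)
$f{\left(X \right)} = -12 + X^{2} - 15 X$ ($f{\left(X \right)} = \left(X^{2} + \left(-12 - 9\right) X\right) + \left(-12 + 6 X\right) = \left(X^{2} - 21 X\right) + \left(-12 + 6 X\right) = -12 + X^{2} - 15 X$)
$f{\left(1 \right)} 495 = \left(-12 + 1^{2} - 15\right) 495 = \left(-12 + 1 - 15\right) 495 = \left(-26\right) 495 = -12870$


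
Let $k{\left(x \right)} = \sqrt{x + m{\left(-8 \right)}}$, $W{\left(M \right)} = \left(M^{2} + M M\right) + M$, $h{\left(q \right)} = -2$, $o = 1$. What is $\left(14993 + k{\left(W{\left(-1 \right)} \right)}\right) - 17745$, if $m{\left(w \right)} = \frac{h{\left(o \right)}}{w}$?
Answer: $-2752 + \frac{\sqrt{5}}{2} \approx -2750.9$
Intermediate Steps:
$W{\left(M \right)} = M + 2 M^{2}$ ($W{\left(M \right)} = \left(M^{2} + M^{2}\right) + M = 2 M^{2} + M = M + 2 M^{2}$)
$m{\left(w \right)} = - \frac{2}{w}$
$k{\left(x \right)} = \sqrt{\frac{1}{4} + x}$ ($k{\left(x \right)} = \sqrt{x - \frac{2}{-8}} = \sqrt{x - - \frac{1}{4}} = \sqrt{x + \frac{1}{4}} = \sqrt{\frac{1}{4} + x}$)
$\left(14993 + k{\left(W{\left(-1 \right)} \right)}\right) - 17745 = \left(14993 + \frac{\sqrt{1 + 4 \left(- (1 + 2 \left(-1\right))\right)}}{2}\right) - 17745 = \left(14993 + \frac{\sqrt{1 + 4 \left(- (1 - 2)\right)}}{2}\right) - 17745 = \left(14993 + \frac{\sqrt{1 + 4 \left(\left(-1\right) \left(-1\right)\right)}}{2}\right) - 17745 = \left(14993 + \frac{\sqrt{1 + 4 \cdot 1}}{2}\right) - 17745 = \left(14993 + \frac{\sqrt{1 + 4}}{2}\right) - 17745 = \left(14993 + \frac{\sqrt{5}}{2}\right) - 17745 = -2752 + \frac{\sqrt{5}}{2}$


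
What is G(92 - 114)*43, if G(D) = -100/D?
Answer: 2150/11 ≈ 195.45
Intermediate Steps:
G(92 - 114)*43 = -100/(92 - 114)*43 = -100/(-22)*43 = -100*(-1/22)*43 = (50/11)*43 = 2150/11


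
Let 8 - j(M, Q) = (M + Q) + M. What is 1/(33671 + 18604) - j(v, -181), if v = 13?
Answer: -8520824/52275 ≈ -163.00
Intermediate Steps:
j(M, Q) = 8 - Q - 2*M (j(M, Q) = 8 - ((M + Q) + M) = 8 - (Q + 2*M) = 8 + (-Q - 2*M) = 8 - Q - 2*M)
1/(33671 + 18604) - j(v, -181) = 1/(33671 + 18604) - (8 - 1*(-181) - 2*13) = 1/52275 - (8 + 181 - 26) = 1/52275 - 1*163 = 1/52275 - 163 = -8520824/52275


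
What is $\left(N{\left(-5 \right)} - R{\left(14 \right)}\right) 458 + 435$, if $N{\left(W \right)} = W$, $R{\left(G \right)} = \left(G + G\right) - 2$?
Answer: $-13763$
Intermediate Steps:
$R{\left(G \right)} = -2 + 2 G$ ($R{\left(G \right)} = 2 G - 2 = -2 + 2 G$)
$\left(N{\left(-5 \right)} - R{\left(14 \right)}\right) 458 + 435 = \left(-5 - \left(-2 + 2 \cdot 14\right)\right) 458 + 435 = \left(-5 - \left(-2 + 28\right)\right) 458 + 435 = \left(-5 - 26\right) 458 + 435 = \left(-31\right) 458 + 435 = -14198 + 435 = -13763$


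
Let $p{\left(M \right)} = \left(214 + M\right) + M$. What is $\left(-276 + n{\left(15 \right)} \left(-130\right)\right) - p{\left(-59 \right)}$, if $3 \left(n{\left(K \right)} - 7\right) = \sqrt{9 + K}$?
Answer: $-1282 - \frac{260 \sqrt{6}}{3} \approx -1494.3$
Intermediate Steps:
$p{\left(M \right)} = 214 + 2 M$
$n{\left(K \right)} = 7 + \frac{\sqrt{9 + K}}{3}$
$\left(-276 + n{\left(15 \right)} \left(-130\right)\right) - p{\left(-59 \right)} = \left(-276 + \left(7 + \frac{\sqrt{9 + 15}}{3}\right) \left(-130\right)\right) - \left(214 + 2 \left(-59\right)\right) = \left(-276 + \left(7 + \frac{\sqrt{24}}{3}\right) \left(-130\right)\right) - \left(214 - 118\right) = \left(-276 + \left(7 + \frac{2 \sqrt{6}}{3}\right) \left(-130\right)\right) - 96 = \left(-276 - \left(910 + \frac{260 \sqrt{6}}{3}\right)\right) - 96 = \left(-1186 - \frac{260 \sqrt{6}}{3}\right) - 96 = -1282 - \frac{260 \sqrt{6}}{3}$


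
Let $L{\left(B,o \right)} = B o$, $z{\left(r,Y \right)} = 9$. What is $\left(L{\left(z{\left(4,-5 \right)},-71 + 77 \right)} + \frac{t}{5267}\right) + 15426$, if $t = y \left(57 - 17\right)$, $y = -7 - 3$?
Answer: $\frac{81532760}{5267} \approx 15480.0$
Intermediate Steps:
$y = -10$ ($y = -7 + \left(-10 + 7\right) = -7 - 3 = -10$)
$t = -400$ ($t = - 10 \left(57 - 17\right) = \left(-10\right) 40 = -400$)
$\left(L{\left(z{\left(4,-5 \right)},-71 + 77 \right)} + \frac{t}{5267}\right) + 15426 = \left(9 \left(-71 + 77\right) - \frac{400}{5267}\right) + 15426 = \left(9 \cdot 6 - \frac{400}{5267}\right) + 15426 = \left(54 - \frac{400}{5267}\right) + 15426 = \frac{284018}{5267} + 15426 = \frac{81532760}{5267}$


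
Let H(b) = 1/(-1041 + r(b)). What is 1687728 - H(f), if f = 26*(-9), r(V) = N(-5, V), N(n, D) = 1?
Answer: 1755237121/1040 ≈ 1.6877e+6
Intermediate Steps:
r(V) = 1
f = -234
H(b) = -1/1040 (H(b) = 1/(-1041 + 1) = 1/(-1040) = -1/1040)
1687728 - H(f) = 1687728 - 1*(-1/1040) = 1687728 + 1/1040 = 1755237121/1040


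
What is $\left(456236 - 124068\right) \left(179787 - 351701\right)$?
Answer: $-57104329552$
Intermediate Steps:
$\left(456236 - 124068\right) \left(179787 - 351701\right) = \left(456236 - 124068\right) \left(-171914\right) = 332168 \left(-171914\right) = -57104329552$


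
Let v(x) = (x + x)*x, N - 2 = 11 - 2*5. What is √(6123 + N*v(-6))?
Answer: √6339 ≈ 79.618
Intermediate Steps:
N = 3 (N = 2 + (11 - 2*5) = 2 + (11 - 10) = 2 + 1 = 3)
v(x) = 2*x² (v(x) = (2*x)*x = 2*x²)
√(6123 + N*v(-6)) = √(6123 + 3*(2*(-6)²)) = √(6123 + 3*(2*36)) = √(6123 + 3*72) = √(6123 + 216) = √6339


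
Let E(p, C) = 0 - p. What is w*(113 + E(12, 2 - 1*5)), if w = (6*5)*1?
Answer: 3030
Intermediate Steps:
w = 30 (w = 30*1 = 30)
E(p, C) = -p
w*(113 + E(12, 2 - 1*5)) = 30*(113 - 1*12) = 30*(113 - 12) = 30*101 = 3030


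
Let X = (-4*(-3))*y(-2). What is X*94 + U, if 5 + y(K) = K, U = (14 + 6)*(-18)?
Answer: -8256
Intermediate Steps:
U = -360 (U = 20*(-18) = -360)
y(K) = -5 + K
X = -84 (X = (-4*(-3))*(-5 - 2) = 12*(-7) = -84)
X*94 + U = -84*94 - 360 = -7896 - 360 = -8256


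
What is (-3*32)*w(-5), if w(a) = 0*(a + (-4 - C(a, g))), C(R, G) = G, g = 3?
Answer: 0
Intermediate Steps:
w(a) = 0 (w(a) = 0*(a + (-4 - 1*3)) = 0*(a + (-4 - 3)) = 0*(a - 7) = 0*(-7 + a) = 0)
(-3*32)*w(-5) = -3*32*0 = -96*0 = 0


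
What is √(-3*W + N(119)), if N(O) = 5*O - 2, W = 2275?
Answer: 2*I*√1558 ≈ 78.943*I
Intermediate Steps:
N(O) = -2 + 5*O
√(-3*W + N(119)) = √(-3*2275 + (-2 + 5*119)) = √(-6825 + (-2 + 595)) = √(-6825 + 593) = √(-6232) = 2*I*√1558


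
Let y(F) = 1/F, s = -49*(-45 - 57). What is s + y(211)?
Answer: 1054579/211 ≈ 4998.0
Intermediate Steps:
s = 4998 (s = -49*(-102) = 4998)
s + y(211) = 4998 + 1/211 = 1054579/211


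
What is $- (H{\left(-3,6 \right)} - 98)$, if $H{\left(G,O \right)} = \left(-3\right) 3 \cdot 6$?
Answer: $152$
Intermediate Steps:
$H{\left(G,O \right)} = -54$ ($H{\left(G,O \right)} = \left(-9\right) 6 = -54$)
$- (H{\left(-3,6 \right)} - 98) = - (-54 - 98) = \left(-1\right) \left(-152\right) = 152$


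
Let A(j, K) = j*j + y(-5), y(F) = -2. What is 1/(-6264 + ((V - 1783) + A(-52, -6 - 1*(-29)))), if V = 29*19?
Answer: -1/4794 ≈ -0.00020859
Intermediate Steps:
V = 551
A(j, K) = -2 + j² (A(j, K) = j*j - 2 = j² - 2 = -2 + j²)
1/(-6264 + ((V - 1783) + A(-52, -6 - 1*(-29)))) = 1/(-6264 + ((551 - 1783) + (-2 + (-52)²))) = 1/(-6264 + (-1232 + (-2 + 2704))) = 1/(-6264 + (-1232 + 2702)) = 1/(-6264 + 1470) = 1/(-4794) = -1/4794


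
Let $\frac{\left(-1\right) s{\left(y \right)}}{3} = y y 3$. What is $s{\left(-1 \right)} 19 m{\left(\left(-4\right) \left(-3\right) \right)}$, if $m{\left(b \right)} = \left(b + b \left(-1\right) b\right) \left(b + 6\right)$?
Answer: $406296$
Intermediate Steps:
$m{\left(b \right)} = \left(6 + b\right) \left(b - b^{2}\right)$ ($m{\left(b \right)} = \left(b + - b b\right) \left(6 + b\right) = \left(b - b^{2}\right) \left(6 + b\right) = \left(6 + b\right) \left(b - b^{2}\right)$)
$s{\left(y \right)} = - 9 y^{2}$ ($s{\left(y \right)} = - 3 y y 3 = - 3 y^{2} \cdot 3 = - 3 \cdot 3 y^{2} = - 9 y^{2}$)
$s{\left(-1 \right)} 19 m{\left(\left(-4\right) \left(-3\right) \right)} = - 9 \left(-1\right)^{2} \cdot 19 \left(-4\right) \left(-3\right) \left(6 - \left(\left(-4\right) \left(-3\right)\right)^{2} - 5 \left(\left(-4\right) \left(-3\right)\right)\right) = \left(-9\right) 1 \cdot 19 \cdot 12 \left(6 - 12^{2} - 60\right) = \left(-9\right) 19 \cdot 12 \left(6 - 144 - 60\right) = - 171 \cdot 12 \left(6 - 144 - 60\right) = - 171 \cdot 12 \left(-198\right) = \left(-171\right) \left(-2376\right) = 406296$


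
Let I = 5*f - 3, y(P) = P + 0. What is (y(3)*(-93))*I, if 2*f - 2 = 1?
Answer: -2511/2 ≈ -1255.5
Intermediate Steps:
f = 3/2 (f = 1 + (1/2)*1 = 1 + 1/2 = 3/2 ≈ 1.5000)
y(P) = P
I = 9/2 (I = 5*(3/2) - 3 = 15/2 - 3 = 9/2 ≈ 4.5000)
(y(3)*(-93))*I = (3*(-93))*(9/2) = -279*9/2 = -2511/2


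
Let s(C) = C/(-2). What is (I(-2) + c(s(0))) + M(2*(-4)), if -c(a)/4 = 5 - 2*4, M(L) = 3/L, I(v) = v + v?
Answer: 61/8 ≈ 7.6250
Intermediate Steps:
s(C) = -C/2 (s(C) = C*(-1/2) = -C/2)
I(v) = 2*v
c(a) = 12 (c(a) = -4*(5 - 2*4) = -4*(5 - 8) = -4*(-3) = 12)
(I(-2) + c(s(0))) + M(2*(-4)) = (2*(-2) + 12) + 3/((2*(-4))) = (-4 + 12) + 3/(-8) = 8 + 3*(-1/8) = 8 - 3/8 = 61/8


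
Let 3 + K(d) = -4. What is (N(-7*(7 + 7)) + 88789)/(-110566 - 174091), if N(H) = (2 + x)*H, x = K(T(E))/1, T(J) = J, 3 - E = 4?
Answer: -89279/284657 ≈ -0.31364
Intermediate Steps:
E = -1 (E = 3 - 1*4 = 3 - 4 = -1)
K(d) = -7 (K(d) = -3 - 4 = -7)
x = -7 (x = -7/1 = -7*1 = -7)
N(H) = -5*H (N(H) = (2 - 7)*H = -5*H)
(N(-7*(7 + 7)) + 88789)/(-110566 - 174091) = (-(-35)*(7 + 7) + 88789)/(-110566 - 174091) = (-(-35)*14 + 88789)/(-284657) = (-5*(-98) + 88789)*(-1/284657) = (490 + 88789)*(-1/284657) = 89279*(-1/284657) = -89279/284657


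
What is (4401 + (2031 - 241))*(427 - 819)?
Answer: -2426872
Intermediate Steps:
(4401 + (2031 - 241))*(427 - 819) = (4401 + 1790)*(-392) = 6191*(-392) = -2426872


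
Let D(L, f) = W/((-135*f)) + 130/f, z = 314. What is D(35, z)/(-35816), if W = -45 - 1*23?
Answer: -8809/759120120 ≈ -1.1604e-5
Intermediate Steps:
W = -68 (W = -45 - 23 = -68)
D(L, f) = 17618/(135*f) (D(L, f) = -68*(-1/(135*f)) + 130/f = -(-68)/(135*f) + 130/f = 68/(135*f) + 130/f = 17618/(135*f))
D(35, z)/(-35816) = ((17618/135)/314)/(-35816) = ((17618/135)*(1/314))*(-1/35816) = (8809/21195)*(-1/35816) = -8809/759120120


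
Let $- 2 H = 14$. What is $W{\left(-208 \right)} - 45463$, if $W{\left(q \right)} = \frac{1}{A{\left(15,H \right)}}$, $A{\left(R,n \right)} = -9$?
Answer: $- \frac{409168}{9} \approx -45463.0$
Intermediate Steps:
$H = -7$ ($H = \left(- \frac{1}{2}\right) 14 = -7$)
$W{\left(q \right)} = - \frac{1}{9}$ ($W{\left(q \right)} = \frac{1}{-9} = - \frac{1}{9}$)
$W{\left(-208 \right)} - 45463 = - \frac{1}{9} - 45463 = - \frac{409168}{9}$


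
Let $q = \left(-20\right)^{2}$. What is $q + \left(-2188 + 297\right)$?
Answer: $-1491$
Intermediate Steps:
$q = 400$
$q + \left(-2188 + 297\right) = 400 + \left(-2188 + 297\right) = 400 - 1891 = -1491$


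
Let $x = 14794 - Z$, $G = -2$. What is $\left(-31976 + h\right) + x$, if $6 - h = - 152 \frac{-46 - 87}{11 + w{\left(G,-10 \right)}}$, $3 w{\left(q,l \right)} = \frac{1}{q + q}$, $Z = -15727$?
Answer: $- \frac{432411}{131} \approx -3300.8$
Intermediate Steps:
$x = 30521$ ($x = 14794 - -15727 = 14794 + 15727 = 30521$)
$w{\left(q,l \right)} = \frac{1}{6 q}$ ($w{\left(q,l \right)} = \frac{1}{3 \left(q + q\right)} = \frac{1}{3 \cdot 2 q} = \frac{\frac{1}{2} \frac{1}{q}}{3} = \frac{1}{6 q}$)
$h = - \frac{241806}{131}$ ($h = 6 - - 152 \frac{-46 - 87}{11 + \frac{1}{6 \left(-2\right)}} = 6 - - 152 \left(- \frac{133}{11 + \frac{1}{6} \left(- \frac{1}{2}\right)}\right) = 6 - - 152 \left(- \frac{133}{11 - \frac{1}{12}}\right) = 6 - - 152 \left(- \frac{133}{\frac{131}{12}}\right) = 6 - - 152 \left(\left(-133\right) \frac{12}{131}\right) = 6 - \left(-152\right) \left(- \frac{1596}{131}\right) = 6 - \frac{242592}{131} = - \frac{241806}{131} \approx -1845.8$)
$\left(-31976 + h\right) + x = \left(-31976 - \frac{241806}{131}\right) + 30521 = - \frac{4430662}{131} + 30521 = - \frac{432411}{131}$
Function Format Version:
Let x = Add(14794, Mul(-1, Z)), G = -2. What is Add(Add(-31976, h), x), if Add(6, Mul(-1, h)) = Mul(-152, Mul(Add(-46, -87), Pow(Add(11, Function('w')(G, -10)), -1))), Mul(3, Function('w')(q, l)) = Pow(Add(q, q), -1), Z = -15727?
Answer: Rational(-432411, 131) ≈ -3300.8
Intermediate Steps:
x = 30521 (x = Add(14794, Mul(-1, -15727)) = Add(14794, 15727) = 30521)
Function('w')(q, l) = Mul(Rational(1, 6), Pow(q, -1)) (Function('w')(q, l) = Mul(Rational(1, 3), Pow(Add(q, q), -1)) = Mul(Rational(1, 3), Pow(Mul(2, q), -1)) = Mul(Rational(1, 3), Mul(Rational(1, 2), Pow(q, -1))) = Mul(Rational(1, 6), Pow(q, -1)))
h = Rational(-241806, 131) (h = Add(6, Mul(-1, Mul(-152, Mul(Add(-46, -87), Pow(Add(11, Mul(Rational(1, 6), Pow(-2, -1))), -1))))) = Add(6, Mul(-1, Mul(-152, Mul(-133, Pow(Add(11, Mul(Rational(1, 6), Rational(-1, 2))), -1))))) = Add(6, Mul(-1, Mul(-152, Mul(-133, Pow(Add(11, Rational(-1, 12)), -1))))) = Add(6, Mul(-1, Mul(-152, Mul(-133, Pow(Rational(131, 12), -1))))) = Add(6, Mul(-1, Mul(-152, Mul(-133, Rational(12, 131))))) = Add(6, Mul(-1, Mul(-152, Rational(-1596, 131)))) = Add(6, Mul(-1, Rational(242592, 131))) = Add(6, Rational(-242592, 131)) = Rational(-241806, 131) ≈ -1845.8)
Add(Add(-31976, h), x) = Add(Add(-31976, Rational(-241806, 131)), 30521) = Add(Rational(-4430662, 131), 30521) = Rational(-432411, 131)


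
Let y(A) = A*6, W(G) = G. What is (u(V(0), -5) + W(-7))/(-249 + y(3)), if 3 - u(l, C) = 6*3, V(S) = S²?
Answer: 2/21 ≈ 0.095238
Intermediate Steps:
y(A) = 6*A
u(l, C) = -15 (u(l, C) = 3 - 6*3 = 3 - 1*18 = 3 - 18 = -15)
(u(V(0), -5) + W(-7))/(-249 + y(3)) = (-15 - 7)/(-249 + 6*3) = -22/(-249 + 18) = -22/(-231) = -22*(-1/231) = 2/21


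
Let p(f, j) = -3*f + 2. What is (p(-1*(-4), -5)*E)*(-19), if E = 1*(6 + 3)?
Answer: 1710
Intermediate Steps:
p(f, j) = 2 - 3*f
E = 9 (E = 1*9 = 9)
(p(-1*(-4), -5)*E)*(-19) = ((2 - (-3)*(-4))*9)*(-19) = ((2 - 3*4)*9)*(-19) = ((2 - 12)*9)*(-19) = -10*9*(-19) = -90*(-19) = 1710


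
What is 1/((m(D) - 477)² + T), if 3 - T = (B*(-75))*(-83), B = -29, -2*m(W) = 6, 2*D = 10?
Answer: 1/410928 ≈ 2.4335e-6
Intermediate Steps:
D = 5 (D = (½)*10 = 5)
m(W) = -3 (m(W) = -½*6 = -3)
T = 180528 (T = 3 - (-29*(-75))*(-83) = 3 - 2175*(-83) = 3 - 1*(-180525) = 3 + 180525 = 180528)
1/((m(D) - 477)² + T) = 1/((-3 - 477)² + 180528) = 1/((-480)² + 180528) = 1/(230400 + 180528) = 1/410928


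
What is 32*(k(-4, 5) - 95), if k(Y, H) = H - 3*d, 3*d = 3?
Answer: -2976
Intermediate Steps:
d = 1 (d = (⅓)*3 = 1)
k(Y, H) = -3 + H (k(Y, H) = H - 3*1 = H - 3 = -3 + H)
32*(k(-4, 5) - 95) = 32*((-3 + 5) - 95) = 32*(2 - 95) = 32*(-93) = -2976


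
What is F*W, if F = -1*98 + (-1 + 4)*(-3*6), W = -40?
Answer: 6080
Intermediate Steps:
F = -152 (F = -98 + 3*(-18) = -98 - 54 = -152)
F*W = -152*(-40) = 6080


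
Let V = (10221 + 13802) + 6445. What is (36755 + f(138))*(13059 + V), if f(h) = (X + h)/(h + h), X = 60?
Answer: 73593841101/46 ≈ 1.5999e+9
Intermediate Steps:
f(h) = (60 + h)/(2*h) (f(h) = (60 + h)/(h + h) = (60 + h)/((2*h)) = (60 + h)*(1/(2*h)) = (60 + h)/(2*h))
V = 30468 (V = 24023 + 6445 = 30468)
(36755 + f(138))*(13059 + V) = (36755 + (½)*(60 + 138)/138)*(13059 + 30468) = (36755 + (½)*(1/138)*198)*43527 = (36755 + 33/46)*43527 = (1690763/46)*43527 = 73593841101/46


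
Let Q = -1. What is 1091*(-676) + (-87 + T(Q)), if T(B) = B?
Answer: -737604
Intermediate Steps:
1091*(-676) + (-87 + T(Q)) = 1091*(-676) + (-87 - 1) = -737516 - 88 = -737604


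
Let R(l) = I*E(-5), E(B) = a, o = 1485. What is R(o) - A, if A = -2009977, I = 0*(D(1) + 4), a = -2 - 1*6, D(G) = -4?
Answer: 2009977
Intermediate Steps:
a = -8 (a = -2 - 6 = -8)
I = 0 (I = 0*(-4 + 4) = 0*0 = 0)
E(B) = -8
R(l) = 0 (R(l) = 0*(-8) = 0)
R(o) - A = 0 - 1*(-2009977) = 0 + 2009977 = 2009977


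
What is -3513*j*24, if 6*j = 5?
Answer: -70260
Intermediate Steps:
j = 5/6 (j = (1/6)*5 = 5/6 ≈ 0.83333)
-3513*j*24 = -5855*24/2 = -3513*20 = -70260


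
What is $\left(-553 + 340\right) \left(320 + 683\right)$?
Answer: $-213639$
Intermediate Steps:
$\left(-553 + 340\right) \left(320 + 683\right) = \left(-213\right) 1003 = -213639$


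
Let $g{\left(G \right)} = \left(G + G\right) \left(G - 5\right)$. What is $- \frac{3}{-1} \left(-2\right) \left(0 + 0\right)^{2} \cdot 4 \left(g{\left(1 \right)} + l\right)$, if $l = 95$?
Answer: $0$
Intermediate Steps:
$g{\left(G \right)} = 2 G \left(-5 + G\right)$
$- \frac{3}{-1} \left(-2\right) \left(0 + 0\right)^{2} \cdot 4 \left(g{\left(1 \right)} + l\right) = - \frac{3}{-1} \left(-2\right) \left(0 + 0\right)^{2} \cdot 4 \left(2 \cdot 1 \left(-5 + 1\right) + 95\right) = \left(-3\right) \left(-1\right) \left(-2\right) 0^{2} \cdot 4 \left(2 \cdot 1 \left(-4\right) + 95\right) = 3 \left(-2\right) 0 \cdot 4 \left(-8 + 95\right) = \left(-6\right) 0 \cdot 87 = 0 \cdot 87 = 0$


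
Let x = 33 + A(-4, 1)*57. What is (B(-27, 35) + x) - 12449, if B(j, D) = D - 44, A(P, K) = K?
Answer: -12368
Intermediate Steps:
B(j, D) = -44 + D
x = 90 (x = 33 + 1*57 = 33 + 57 = 90)
(B(-27, 35) + x) - 12449 = ((-44 + 35) + 90) - 12449 = (-9 + 90) - 12449 = 81 - 12449 = -12368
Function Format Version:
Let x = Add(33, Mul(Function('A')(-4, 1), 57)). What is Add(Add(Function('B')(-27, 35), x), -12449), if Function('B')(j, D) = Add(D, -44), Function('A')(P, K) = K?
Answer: -12368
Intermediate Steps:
Function('B')(j, D) = Add(-44, D)
x = 90 (x = Add(33, Mul(1, 57)) = Add(33, 57) = 90)
Add(Add(Function('B')(-27, 35), x), -12449) = Add(Add(Add(-44, 35), 90), -12449) = Add(Add(-9, 90), -12449) = Add(81, -12449) = -12368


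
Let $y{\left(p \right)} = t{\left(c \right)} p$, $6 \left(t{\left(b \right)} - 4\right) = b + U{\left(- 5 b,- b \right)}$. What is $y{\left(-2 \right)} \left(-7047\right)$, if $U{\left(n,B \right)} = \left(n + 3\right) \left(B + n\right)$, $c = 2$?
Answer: $258390$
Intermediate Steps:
$U{\left(n,B \right)} = \left(3 + n\right) \left(B + n\right)$
$t{\left(b \right)} = 4 + 5 b^{2} - \frac{17 b}{6}$ ($t{\left(b \right)} = 4 + \frac{b + \left(\left(- 5 b\right)^{2} + 3 \left(- b\right) + 3 \left(- 5 b\right) + - b \left(- 5 b\right)\right)}{6} = 4 + \frac{b + \left(25 b^{2} - 3 b - 15 b + 5 b^{2}\right)}{6} = 4 + \frac{b + \left(- 18 b + 30 b^{2}\right)}{6} = 4 + \frac{- 17 b + 30 b^{2}}{6} = 4 + \left(5 b^{2} - \frac{17 b}{6}\right) = 4 + 5 b^{2} - \frac{17 b}{6}$)
$y{\left(p \right)} = \frac{55 p}{3}$ ($y{\left(p \right)} = \left(4 + 5 \cdot 2^{2} - \frac{17}{3}\right) p = \left(4 + 5 \cdot 4 - \frac{17}{3}\right) p = \left(4 + 20 - \frac{17}{3}\right) p = \frac{55 p}{3}$)
$y{\left(-2 \right)} \left(-7047\right) = \frac{55}{3} \left(-2\right) \left(-7047\right) = \left(- \frac{110}{3}\right) \left(-7047\right) = 258390$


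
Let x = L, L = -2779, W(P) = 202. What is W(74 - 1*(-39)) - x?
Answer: 2981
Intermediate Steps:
x = -2779
W(74 - 1*(-39)) - x = 202 - 1*(-2779) = 202 + 2779 = 2981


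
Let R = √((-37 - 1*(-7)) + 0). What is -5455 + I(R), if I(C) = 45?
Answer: -5410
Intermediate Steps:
R = I*√30 (R = √((-37 + 7) + 0) = √(-30 + 0) = √(-30) = I*√30 ≈ 5.4772*I)
-5455 + I(R) = -5455 + 45 = -5410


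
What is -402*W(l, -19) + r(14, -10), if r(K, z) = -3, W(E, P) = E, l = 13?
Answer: -5229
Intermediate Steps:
-402*W(l, -19) + r(14, -10) = -402*13 - 3 = -5226 - 3 = -5229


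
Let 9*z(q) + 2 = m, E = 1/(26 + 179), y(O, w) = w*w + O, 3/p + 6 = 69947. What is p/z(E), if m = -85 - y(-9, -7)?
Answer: -27/8882507 ≈ -3.0397e-6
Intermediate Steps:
p = 3/69941 (p = 3/(-6 + 69947) = 3/69941 ≈ 4.2893e-5)
y(O, w) = O + w**2 (y(O, w) = w**2 + O = O + w**2)
m = -125 (m = -85 - (-9 + (-7)**2) = -85 - (-9 + 49) = -85 - 1*40 = -85 - 40 = -125)
E = 1/205 ≈ 0.0048781
z(q) = -127/9 (z(q) = -2/9 + (1/9)*(-125) = -2/9 - 125/9 = -127/9)
p/z(E) = 3/(69941*(-127/9)) = (3/69941)*(-9/127) = -27/8882507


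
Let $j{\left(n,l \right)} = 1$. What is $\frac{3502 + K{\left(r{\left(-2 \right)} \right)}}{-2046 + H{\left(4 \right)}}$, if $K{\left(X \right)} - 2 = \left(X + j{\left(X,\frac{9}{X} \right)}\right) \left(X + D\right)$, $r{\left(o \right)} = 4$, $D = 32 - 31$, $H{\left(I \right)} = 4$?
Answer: $- \frac{3529}{2042} \approx -1.7282$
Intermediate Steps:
$D = 1$
$K{\left(X \right)} = 2 + \left(1 + X\right)^{2}$ ($K{\left(X \right)} = 2 + \left(X + 1\right) \left(X + 1\right) = 2 + \left(1 + X\right) \left(1 + X\right) = 2 + \left(1 + X\right)^{2}$)
$\frac{3502 + K{\left(r{\left(-2 \right)} \right)}}{-2046 + H{\left(4 \right)}} = \frac{3502 + \left(3 + 4^{2} + 2 \cdot 4\right)}{-2046 + 4} = \frac{3502 + \left(3 + 16 + 8\right)}{-2042} = \left(3502 + 27\right) \left(- \frac{1}{2042}\right) = 3529 \left(- \frac{1}{2042}\right) = - \frac{3529}{2042}$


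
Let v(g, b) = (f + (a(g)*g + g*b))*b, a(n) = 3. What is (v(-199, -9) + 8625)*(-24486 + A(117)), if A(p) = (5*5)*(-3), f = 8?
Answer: 53862273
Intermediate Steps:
A(p) = -75 (A(p) = 25*(-3) = -75)
v(g, b) = b*(8 + 3*g + b*g) (v(g, b) = (8 + (3*g + g*b))*b = (8 + (3*g + b*g))*b = (8 + 3*g + b*g)*b = b*(8 + 3*g + b*g))
(v(-199, -9) + 8625)*(-24486 + A(117)) = (-9*(8 + 3*(-199) - 9*(-199)) + 8625)*(-24486 - 75) = (-9*(8 - 597 + 1791) + 8625)*(-24561) = (-9*1202 + 8625)*(-24561) = (-10818 + 8625)*(-24561) = -2193*(-24561) = 53862273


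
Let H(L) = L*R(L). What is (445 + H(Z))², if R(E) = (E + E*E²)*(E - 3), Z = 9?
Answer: 1623848209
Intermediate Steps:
R(E) = (-3 + E)*(E + E³) (R(E) = (E + E³)*(-3 + E) = (-3 + E)*(E + E³))
H(L) = L²*(-3 + L + L³ - 3*L²) (H(L) = L*(L*(-3 + L + L³ - 3*L²)) = L²*(-3 + L + L³ - 3*L²))
(445 + H(Z))² = (445 + 9²*(-3 + 9 + 9³ - 3*9²))² = (445 + 81*(-3 + 9 + 729 - 3*81))² = (445 + 81*(-3 + 9 + 729 - 243))² = (445 + 81*492)² = (445 + 39852)² = 40297² = 1623848209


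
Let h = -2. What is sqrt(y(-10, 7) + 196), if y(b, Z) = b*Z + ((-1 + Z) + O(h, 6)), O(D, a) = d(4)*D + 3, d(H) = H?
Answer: sqrt(127) ≈ 11.269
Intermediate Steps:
O(D, a) = 3 + 4*D (O(D, a) = 4*D + 3 = 3 + 4*D)
y(b, Z) = -6 + Z + Z*b (y(b, Z) = b*Z + ((-1 + Z) + (3 + 4*(-2))) = Z*b + ((-1 + Z) + (3 - 8)) = Z*b + ((-1 + Z) - 5) = Z*b + (-6 + Z) = -6 + Z + Z*b)
sqrt(y(-10, 7) + 196) = sqrt((-6 + 7 + 7*(-10)) + 196) = sqrt((-6 + 7 - 70) + 196) = sqrt(-69 + 196) = sqrt(127)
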